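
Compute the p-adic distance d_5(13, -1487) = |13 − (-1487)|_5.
d_5(13, -1487) = 1/125

Step 1 — x − y = 13 − (-1487) = 1500. Step 2 — v_5(1500) = 3 (factor: 1500 = (5^3 · 12); the sign does not affect v_p). Step 3 — |x − y|_5 = 5^{-3} = 1/125.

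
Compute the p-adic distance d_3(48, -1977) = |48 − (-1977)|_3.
d_3(48, -1977) = 1/81

Step 1 — x − y = 48 − (-1977) = 2025. Step 2 — v_3(2025) = 4 (factor: 2025 = (3^4 · 25); the sign does not affect v_p). Step 3 — |x − y|_3 = 3^{-4} = 1/81.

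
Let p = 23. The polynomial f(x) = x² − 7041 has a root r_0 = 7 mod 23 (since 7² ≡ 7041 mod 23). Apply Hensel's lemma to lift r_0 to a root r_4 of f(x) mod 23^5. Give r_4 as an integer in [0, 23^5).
r_4 = 2819623 (mod 6436343)

Hensel's recurrence: r_{i+1} = r_i − f(r_i)·(f′(r_i))^{-1} mod 23^{i+2}, with f′(x) = 2x. Iterate:
  r_0 = 7 (mod 23)
  r_1 = 53 (mod 529)
  r_2 = 9046 (mod 12167)
  r_3 = 21213 (mod 279841)
  r_4 = 2819623 (mod 6436343)
Final: r_4 = 2819623, and one checks f(r_4) ≡ 0 mod 23^5.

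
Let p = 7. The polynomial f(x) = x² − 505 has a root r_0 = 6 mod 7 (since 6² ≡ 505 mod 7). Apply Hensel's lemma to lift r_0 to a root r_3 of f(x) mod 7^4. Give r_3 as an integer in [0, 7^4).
r_3 = 1315 (mod 2401)

Hensel's recurrence: r_{i+1} = r_i − f(r_i)·(f′(r_i))^{-1} mod 7^{i+2}, with f′(x) = 2x. Iterate:
  r_0 = 6 (mod 7)
  r_1 = 41 (mod 49)
  r_2 = 286 (mod 343)
  r_3 = 1315 (mod 2401)
Final: r_3 = 1315, and one checks f(r_3) ≡ 0 mod 7^4.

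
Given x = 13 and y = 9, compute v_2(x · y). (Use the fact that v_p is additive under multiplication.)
v_2(117) = 0

v_p(x) = 0 (factor: 13 = 2^0 · 13); v_p(y) = 0 (factor: 9 = 2^0 · 9). Additivity: v_p(xy) = v_p(x) + v_p(y) = 0 + 0 = 0. (Direct check: xy = 117 = 2^0 · (117).)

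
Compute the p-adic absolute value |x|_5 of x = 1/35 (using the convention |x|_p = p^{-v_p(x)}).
|1/35|_5 = 5

Step 1 — compute v_5(x) by factoring powers of 5 out of the numerator and denominator: v_5(1/35) = -1. Step 2 — apply |x|_p = p^{-v_p(x)} = 5^{1} = 5.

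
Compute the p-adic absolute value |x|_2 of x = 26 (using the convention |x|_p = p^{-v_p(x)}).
|26|_2 = 1/2

Step 1 — compute v_2(x) by factoring powers of 2 out of the numerator and denominator: v_2(26) = 1. Step 2 — apply |x|_p = p^{-v_p(x)} = 2^{-1} = 1/2.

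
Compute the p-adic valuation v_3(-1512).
v_3(-1512) = 3

v_3(n) is the largest exponent k such that 3^k divides n. Factor out: -1512 = -3^3 · 56. (Sign doesn't affect v_p.) So v_3(-1512) = 3.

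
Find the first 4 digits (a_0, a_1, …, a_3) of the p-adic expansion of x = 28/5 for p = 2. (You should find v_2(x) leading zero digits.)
(a_0, …, a_3) = (0, 0, 1, 1)

v_2(28/5) = 2, so a_0 = ... = a_1 = 0. Factor out: x = 2^2 · u with u = 7/5 a unit in ℤ_2. Expand u iteratively via a_{v+i} = u_i mod 2, u_{i+1} = (u_i − a_{v+i})/2:
  u_0 = 7/5;  a_2 = 1;  u_1 = (u_0 − 1)/2 = 1/5
  u_1 = 1/5;  a_3 = 1;  u_2 = (u_1 − 1)/2 = -2/5
Digits: (0, 0, 1, 1).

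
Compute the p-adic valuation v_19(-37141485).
v_19(-37141485) = 5

v_19(n) is the largest exponent k such that 19^k divides n. Factor out: -37141485 = -19^5 · 15. (Sign doesn't affect v_p.) So v_19(-37141485) = 5.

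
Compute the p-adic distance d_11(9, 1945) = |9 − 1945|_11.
d_11(9, 1945) = 1/121

Step 1 — x − y = 9 − 1945 = -1936. Step 2 — v_11(-1936) = 2 (factor: -1936 = −(11^2 · 16); the sign does not affect v_p). Step 3 — |x − y|_11 = 11^{-2} = 1/121.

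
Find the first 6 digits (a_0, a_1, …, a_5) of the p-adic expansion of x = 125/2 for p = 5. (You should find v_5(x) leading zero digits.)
(a_0, …, a_5) = (0, 0, 0, 3, 2, 2)

v_5(125/2) = 3, so a_0 = ... = a_2 = 0. Factor out: x = 5^3 · u with u = 1/2 a unit in ℤ_5. Expand u iteratively via a_{v+i} = u_i mod 5, u_{i+1} = (u_i − a_{v+i})/5:
  u_0 = 1/2;  a_3 = 3;  u_1 = (u_0 − 3)/5 = -1/2
  u_1 = -1/2;  a_4 = 2;  u_2 = (u_1 − 2)/5 = -1/2
  u_2 = -1/2;  a_5 = 2;  u_3 = (u_2 − 2)/5 = -1/2
Digits: (0, 0, 0, 3, 2, 2).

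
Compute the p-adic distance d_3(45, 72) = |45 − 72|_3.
d_3(45, 72) = 1/27

Step 1 — x − y = 45 − 72 = -27. Step 2 — v_3(-27) = 3 (factor: -27 = −(3^3 · 1); the sign does not affect v_p). Step 3 — |x − y|_3 = 3^{-3} = 1/27.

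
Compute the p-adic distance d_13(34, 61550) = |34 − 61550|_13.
d_13(34, 61550) = 1/2197

Step 1 — x − y = 34 − 61550 = -61516. Step 2 — v_13(-61516) = 3 (factor: -61516 = −(13^3 · 28); the sign does not affect v_p). Step 3 — |x − y|_13 = 13^{-3} = 1/2197.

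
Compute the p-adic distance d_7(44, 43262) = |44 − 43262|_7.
d_7(44, 43262) = 1/2401

Step 1 — x − y = 44 − 43262 = -43218. Step 2 — v_7(-43218) = 4 (factor: -43218 = −(7^4 · 18); the sign does not affect v_p). Step 3 — |x − y|_7 = 7^{-4} = 1/2401.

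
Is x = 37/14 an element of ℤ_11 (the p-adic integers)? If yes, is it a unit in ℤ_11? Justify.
x ∈ ℤ_11^× (unit); v_11(x) = 0

ℤ_11 = {x ∈ ℚ_11 : v_11(x) ≥ 0} and ℤ_11^× = {x ∈ ℤ_11 : v_11(x) = 0}. Here v_11(37/14) = v_11(num) − v_11(den) = 0; compare against these criteria.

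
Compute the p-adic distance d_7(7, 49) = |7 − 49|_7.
d_7(7, 49) = 1/7

Step 1 — x − y = 7 − 49 = -42. Step 2 — v_7(-42) = 1 (factor: -42 = −(7^1 · 6); the sign does not affect v_p). Step 3 — |x − y|_7 = 7^{-1} = 1/7.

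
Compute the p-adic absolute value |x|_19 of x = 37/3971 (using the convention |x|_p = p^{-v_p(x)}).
|37/3971|_19 = 361

Step 1 — compute v_19(x) by factoring powers of 19 out of the numerator and denominator: v_19(37/3971) = -2. Step 2 — apply |x|_p = p^{-v_p(x)} = 19^{2} = 361.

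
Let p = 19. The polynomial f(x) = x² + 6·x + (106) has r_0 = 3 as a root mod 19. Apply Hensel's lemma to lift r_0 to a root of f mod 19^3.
r_2 = 1105 (mod 6859)

Hensel: r_{i+1} = r_i − f(r_i)·(f′(r_i))^{-1} mod 19^{i+2}, f′(x) = 2x + 6. Iterate:
  r_0 = 3 (mod 19)
  r_1 = 22 (mod 361)
  r_2 = 1105 (mod 6859)
Final: r = 1105 satisfies f(r) ≡ 0 mod 19^3.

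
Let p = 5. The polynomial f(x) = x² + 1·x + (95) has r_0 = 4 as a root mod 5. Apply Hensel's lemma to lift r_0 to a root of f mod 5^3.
r_2 = 119 (mod 125)

Hensel: r_{i+1} = r_i − f(r_i)·(f′(r_i))^{-1} mod 5^{i+2}, f′(x) = 2x + 1. Iterate:
  r_0 = 4 (mod 5)
  r_1 = 19 (mod 25)
  r_2 = 119 (mod 125)
Final: r = 119 satisfies f(r) ≡ 0 mod 5^3.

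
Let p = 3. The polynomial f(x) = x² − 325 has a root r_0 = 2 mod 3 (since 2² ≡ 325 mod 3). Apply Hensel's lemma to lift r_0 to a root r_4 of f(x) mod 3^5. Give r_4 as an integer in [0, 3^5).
r_4 = 80 (mod 243)

Hensel's recurrence: r_{i+1} = r_i − f(r_i)·(f′(r_i))^{-1} mod 3^{i+2}, with f′(x) = 2x. Iterate:
  r_0 = 2 (mod 3)
  r_1 = 8 (mod 9)
  r_2 = 26 (mod 27)
  r_3 = 80 (mod 81)
  r_4 = 80 (mod 243)
Final: r_4 = 80, and one checks f(r_4) ≡ 0 mod 3^5.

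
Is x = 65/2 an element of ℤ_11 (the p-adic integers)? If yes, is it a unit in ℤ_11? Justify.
x ∈ ℤ_11^× (unit); v_11(x) = 0

ℤ_11 = {x ∈ ℚ_11 : v_11(x) ≥ 0} and ℤ_11^× = {x ∈ ℤ_11 : v_11(x) = 0}. Here v_11(65/2) = v_11(num) − v_11(den) = 0; compare against these criteria.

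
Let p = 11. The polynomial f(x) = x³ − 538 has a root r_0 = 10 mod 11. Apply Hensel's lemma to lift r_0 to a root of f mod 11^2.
r_1 = 98 (mod 121)

Hensel: r_{i+1} = r_i − f(r_i)/f′(r_i) mod 11^{i+2}, where f′(x) = 3x². Iterate:
  r_0 = 10 (mod 11)
  r_1 = 98 (mod 121)
Final: r = 98 with f(r) ≡ 0 mod 11^2.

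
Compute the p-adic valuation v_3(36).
v_3(36) = 2

v_3(n) is the largest exponent k such that 3^k divides n. Factor out: 36 = 3^2 · 4. (Sign doesn't affect v_p.) So v_3(36) = 2.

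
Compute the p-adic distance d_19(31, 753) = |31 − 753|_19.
d_19(31, 753) = 1/361

Step 1 — x − y = 31 − 753 = -722. Step 2 — v_19(-722) = 2 (factor: -722 = −(19^2 · 2); the sign does not affect v_p). Step 3 — |x − y|_19 = 19^{-2} = 1/361.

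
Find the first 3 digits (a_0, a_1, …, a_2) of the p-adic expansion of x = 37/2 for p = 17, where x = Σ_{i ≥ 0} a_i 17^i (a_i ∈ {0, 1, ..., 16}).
(a_0, …, a_2) = (10, 9, 8)

v_17(37/2) = 0 (numerator and denominator both coprime to 17), so x ∈ ℤ_17^×. Compute digits iteratively via a_i = x_i mod 17, x_{i+1} = (x_i − a_i)/17, with x_0 = x:
  x_0 = 37/2;  a_0 = 10;  x_1 = (x_0 − 10)/17 = 1/2
  x_1 = 1/2;  a_1 = 9;  x_2 = (x_1 − 9)/17 = -1/2
  x_2 = -1/2;  a_2 = 8;  x_3 = (x_2 − 8)/17 = -1/2
Digits: (10, 9, 8).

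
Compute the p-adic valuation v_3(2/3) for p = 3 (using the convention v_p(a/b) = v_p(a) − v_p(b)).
v_3(2/3) = -1

Factor powers of 3 from the numerator and denominator of the reduced fraction: 2 = 3^0 · 2 and 3 = 3^1 · 1. Apply v_p(a/b) = v_p(a) − v_p(b): v_3(2/3) = 0 − 1 = -1.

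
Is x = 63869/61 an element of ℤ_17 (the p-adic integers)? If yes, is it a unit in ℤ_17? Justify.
x ∈ ℤ_17 but not a unit; v_17(x) = 3 > 0

ℤ_17 = {x ∈ ℚ_17 : v_17(x) ≥ 0} and ℤ_17^× = {x ∈ ℤ_17 : v_17(x) = 0}. Here v_17(63869/61) = v_17(num) − v_17(den) = 3; compare against these criteria.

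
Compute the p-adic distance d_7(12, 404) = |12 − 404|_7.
d_7(12, 404) = 1/49

Step 1 — x − y = 12 − 404 = -392. Step 2 — v_7(-392) = 2 (factor: -392 = −(7^2 · 8); the sign does not affect v_p). Step 3 — |x − y|_7 = 7^{-2} = 1/49.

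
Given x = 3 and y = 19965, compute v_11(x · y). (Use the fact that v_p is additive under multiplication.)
v_11(59895) = 3

v_p(x) = 0 (factor: 3 = 11^0 · 3); v_p(y) = 3 (factor: 19965 = 11^3 · 15). Additivity: v_p(xy) = v_p(x) + v_p(y) = 0 + 3 = 3. (Direct check: xy = 59895 = 11^3 · (45).)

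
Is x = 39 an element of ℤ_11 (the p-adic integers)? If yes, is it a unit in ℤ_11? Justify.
x ∈ ℤ_11^× (unit); v_11(x) = 0

ℤ_11 = {x ∈ ℚ_11 : v_11(x) ≥ 0} and ℤ_11^× = {x ∈ ℤ_11 : v_11(x) = 0}. Here v_11(39) = v_11(num) − v_11(den) = 0; compare against these criteria.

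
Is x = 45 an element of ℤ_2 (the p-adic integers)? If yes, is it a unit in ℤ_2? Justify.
x ∈ ℤ_2^× (unit); v_2(x) = 0

ℤ_2 = {x ∈ ℚ_2 : v_2(x) ≥ 0} and ℤ_2^× = {x ∈ ℤ_2 : v_2(x) = 0}. Here v_2(45) = v_2(num) − v_2(den) = 0; compare against these criteria.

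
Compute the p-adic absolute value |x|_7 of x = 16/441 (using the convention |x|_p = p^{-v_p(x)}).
|16/441|_7 = 49

Step 1 — compute v_7(x) by factoring powers of 7 out of the numerator and denominator: v_7(16/441) = -2. Step 2 — apply |x|_p = p^{-v_p(x)} = 7^{2} = 49.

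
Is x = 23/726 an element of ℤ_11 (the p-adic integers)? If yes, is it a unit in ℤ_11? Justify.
x ∉ ℤ_11 (v_11(x) = -2 < 0)

ℤ_11 = {x ∈ ℚ_11 : v_11(x) ≥ 0} and ℤ_11^× = {x ∈ ℤ_11 : v_11(x) = 0}. Here v_11(23/726) = v_11(num) − v_11(den) = -2; compare against these criteria.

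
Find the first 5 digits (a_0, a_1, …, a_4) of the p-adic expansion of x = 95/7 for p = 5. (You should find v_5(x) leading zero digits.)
(a_0, …, a_4) = (0, 2, 3, 3, 0)

v_5(95/7) = 1, so a_0 = ... = a_0 = 0. Factor out: x = 5^1 · u with u = 19/7 a unit in ℤ_5. Expand u iteratively via a_{v+i} = u_i mod 5, u_{i+1} = (u_i − a_{v+i})/5:
  u_0 = 19/7;  a_1 = 2;  u_1 = (u_0 − 2)/5 = 1/7
  u_1 = 1/7;  a_2 = 3;  u_2 = (u_1 − 3)/5 = -4/7
  u_2 = -4/7;  a_3 = 3;  u_3 = (u_2 − 3)/5 = -5/7
  u_3 = -5/7;  a_4 = 0;  u_4 = (u_3 − 0)/5 = -1/7
Digits: (0, 2, 3, 3, 0).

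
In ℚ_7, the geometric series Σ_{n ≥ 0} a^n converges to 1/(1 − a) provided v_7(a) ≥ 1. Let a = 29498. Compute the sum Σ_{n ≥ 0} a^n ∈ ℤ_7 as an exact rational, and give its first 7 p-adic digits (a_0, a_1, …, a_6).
Σ a^n = 1/(1 − a) = -1/29497;  first 7 digits = (1, 0, 0, 2, 5, 1, 4)

v_7(a) = 3 ≥ 1, so the series converges in ℤ_7 to 1/(1 − a) = 1/(1 − 29498) = -1/29497. Expand this rational in ℤ_7: compute digits iteratively via d_i = x_i mod 7, x_{i+1} = (x_i − d_i)/7. The first 7 digits are (1, 0, 0, 2, 5, 1, 4).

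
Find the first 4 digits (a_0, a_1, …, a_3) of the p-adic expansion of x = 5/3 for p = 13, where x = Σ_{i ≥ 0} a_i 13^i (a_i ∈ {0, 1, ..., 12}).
(a_0, …, a_3) = (6, 4, 4, 4)

v_13(5/3) = 0 (numerator and denominator both coprime to 13), so x ∈ ℤ_13^×. Compute digits iteratively via a_i = x_i mod 13, x_{i+1} = (x_i − a_i)/13, with x_0 = x:
  x_0 = 5/3;  a_0 = 6;  x_1 = (x_0 − 6)/13 = -1/3
  x_1 = -1/3;  a_1 = 4;  x_2 = (x_1 − 4)/13 = -1/3
  x_2 = -1/3;  a_2 = 4;  x_3 = (x_2 − 4)/13 = -1/3
  x_3 = -1/3;  a_3 = 4;  x_4 = (x_3 − 4)/13 = -1/3
Digits: (6, 4, 4, 4).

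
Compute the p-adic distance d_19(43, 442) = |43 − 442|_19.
d_19(43, 442) = 1/19

Step 1 — x − y = 43 − 442 = -399. Step 2 — v_19(-399) = 1 (factor: -399 = −(19^1 · 21); the sign does not affect v_p). Step 3 — |x − y|_19 = 19^{-1} = 1/19.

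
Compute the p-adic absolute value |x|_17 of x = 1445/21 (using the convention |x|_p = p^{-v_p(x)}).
|1445/21|_17 = 1/289

Step 1 — compute v_17(x) by factoring powers of 17 out of the numerator and denominator: v_17(1445/21) = 2. Step 2 — apply |x|_p = p^{-v_p(x)} = 17^{-2} = 1/289.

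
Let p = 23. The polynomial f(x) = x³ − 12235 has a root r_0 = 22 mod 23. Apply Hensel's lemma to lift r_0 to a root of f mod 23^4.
r_3 = 24885 (mod 279841)

Hensel: r_{i+1} = r_i − f(r_i)/f′(r_i) mod 23^{i+2}, where f′(x) = 3x². Iterate:
  r_0 = 22 (mod 23)
  r_1 = 22 (mod 529)
  r_2 = 551 (mod 12167)
  r_3 = 24885 (mod 279841)
Final: r = 24885 with f(r) ≡ 0 mod 23^4.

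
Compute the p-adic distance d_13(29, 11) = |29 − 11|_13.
d_13(29, 11) = 1

Step 1 — x − y = 29 − 11 = 18. Step 2 — v_13(18) = 0 (factor: 18 = (13^0 · 18); the sign does not affect v_p). Step 3 — |x − y|_13 = 13^{0} = 1.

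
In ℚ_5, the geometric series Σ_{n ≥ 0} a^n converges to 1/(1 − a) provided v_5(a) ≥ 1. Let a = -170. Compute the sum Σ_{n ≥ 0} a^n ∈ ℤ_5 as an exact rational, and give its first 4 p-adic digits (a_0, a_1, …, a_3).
Σ a^n = 1/(1 − a) = 1/171;  first 4 digits = (1, 1, 4, 0)

v_5(a) = 1 ≥ 1, so the series converges in ℤ_5 to 1/(1 − a) = 1/(1 − (-170)) = 1/171. Expand this rational in ℤ_5: compute digits iteratively via d_i = x_i mod 5, x_{i+1} = (x_i − d_i)/5. The first 4 digits are (1, 1, 4, 0).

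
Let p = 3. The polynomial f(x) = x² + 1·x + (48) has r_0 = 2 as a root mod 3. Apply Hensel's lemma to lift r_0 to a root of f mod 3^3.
r_2 = 2 (mod 27)

Hensel: r_{i+1} = r_i − f(r_i)·(f′(r_i))^{-1} mod 3^{i+2}, f′(x) = 2x + 1. Iterate:
  r_0 = 2 (mod 3)
  r_1 = 2 (mod 9)
  r_2 = 2 (mod 27)
Final: r = 2 satisfies f(r) ≡ 0 mod 3^3.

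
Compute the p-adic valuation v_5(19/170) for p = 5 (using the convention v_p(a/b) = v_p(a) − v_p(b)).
v_5(19/170) = -1

Factor powers of 5 from the numerator and denominator of the reduced fraction: 19 = 5^0 · 19 and 170 = 5^1 · 34. Apply v_p(a/b) = v_p(a) − v_p(b): v_5(19/170) = 0 − 1 = -1.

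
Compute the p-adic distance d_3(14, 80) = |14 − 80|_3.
d_3(14, 80) = 1/3

Step 1 — x − y = 14 − 80 = -66. Step 2 — v_3(-66) = 1 (factor: -66 = −(3^1 · 22); the sign does not affect v_p). Step 3 — |x − y|_3 = 3^{-1} = 1/3.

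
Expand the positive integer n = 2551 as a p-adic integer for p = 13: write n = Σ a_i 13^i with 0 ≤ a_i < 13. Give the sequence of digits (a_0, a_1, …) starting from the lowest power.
(a_0, a_1, …) = (3, 1, 2, 1)

Repeated division by 13 gives the digits low-to-high: 2551 = 3 + 1·13^1 + 2·13^2 + 1·13^3. Digit sequence: (3, 1, 2, 1).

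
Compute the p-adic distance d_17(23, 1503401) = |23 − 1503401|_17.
d_17(23, 1503401) = 1/83521

Step 1 — x − y = 23 − 1503401 = -1503378. Step 2 — v_17(-1503378) = 4 (factor: -1503378 = −(17^4 · 18); the sign does not affect v_p). Step 3 — |x − y|_17 = 17^{-4} = 1/83521.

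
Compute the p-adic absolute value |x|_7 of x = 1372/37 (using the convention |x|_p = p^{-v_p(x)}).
|1372/37|_7 = 1/343

Step 1 — compute v_7(x) by factoring powers of 7 out of the numerator and denominator: v_7(1372/37) = 3. Step 2 — apply |x|_p = p^{-v_p(x)} = 7^{-3} = 1/343.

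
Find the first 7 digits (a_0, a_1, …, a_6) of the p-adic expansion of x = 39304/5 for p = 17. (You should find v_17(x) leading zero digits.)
(a_0, …, a_6) = (0, 0, 0, 5, 10, 13, 6)

v_17(39304/5) = 3, so a_0 = ... = a_2 = 0. Factor out: x = 17^3 · u with u = 8/5 a unit in ℤ_17. Expand u iteratively via a_{v+i} = u_i mod 17, u_{i+1} = (u_i − a_{v+i})/17:
  u_0 = 8/5;  a_3 = 5;  u_1 = (u_0 − 5)/17 = -1/5
  u_1 = -1/5;  a_4 = 10;  u_2 = (u_1 − 10)/17 = -3/5
  u_2 = -3/5;  a_5 = 13;  u_3 = (u_2 − 13)/17 = -4/5
  u_3 = -4/5;  a_6 = 6;  u_4 = (u_3 − 6)/17 = -2/5
Digits: (0, 0, 0, 5, 10, 13, 6).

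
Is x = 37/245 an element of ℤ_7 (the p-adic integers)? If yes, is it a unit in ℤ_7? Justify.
x ∉ ℤ_7 (v_7(x) = -2 < 0)

ℤ_7 = {x ∈ ℚ_7 : v_7(x) ≥ 0} and ℤ_7^× = {x ∈ ℤ_7 : v_7(x) = 0}. Here v_7(37/245) = v_7(num) − v_7(den) = -2; compare against these criteria.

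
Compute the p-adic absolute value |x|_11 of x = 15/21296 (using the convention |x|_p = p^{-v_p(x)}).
|15/21296|_11 = 1331

Step 1 — compute v_11(x) by factoring powers of 11 out of the numerator and denominator: v_11(15/21296) = -3. Step 2 — apply |x|_p = p^{-v_p(x)} = 11^{3} = 1331.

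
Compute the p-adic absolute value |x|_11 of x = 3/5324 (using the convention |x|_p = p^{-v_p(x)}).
|3/5324|_11 = 1331

Step 1 — compute v_11(x) by factoring powers of 11 out of the numerator and denominator: v_11(3/5324) = -3. Step 2 — apply |x|_p = p^{-v_p(x)} = 11^{3} = 1331.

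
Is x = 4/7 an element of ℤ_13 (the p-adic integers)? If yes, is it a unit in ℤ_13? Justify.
x ∈ ℤ_13^× (unit); v_13(x) = 0

ℤ_13 = {x ∈ ℚ_13 : v_13(x) ≥ 0} and ℤ_13^× = {x ∈ ℤ_13 : v_13(x) = 0}. Here v_13(4/7) = v_13(num) − v_13(den) = 0; compare against these criteria.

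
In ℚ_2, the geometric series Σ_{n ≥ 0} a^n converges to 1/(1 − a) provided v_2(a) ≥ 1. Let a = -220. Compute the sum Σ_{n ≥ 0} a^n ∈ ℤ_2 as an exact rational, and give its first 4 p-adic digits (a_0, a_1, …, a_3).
Σ a^n = 1/(1 − a) = 1/221;  first 4 digits = (1, 0, 1, 0)

v_2(a) = 2 ≥ 1, so the series converges in ℤ_2 to 1/(1 − a) = 1/(1 − (-220)) = 1/221. Expand this rational in ℤ_2: compute digits iteratively via d_i = x_i mod 2, x_{i+1} = (x_i − d_i)/2. The first 4 digits are (1, 0, 1, 0).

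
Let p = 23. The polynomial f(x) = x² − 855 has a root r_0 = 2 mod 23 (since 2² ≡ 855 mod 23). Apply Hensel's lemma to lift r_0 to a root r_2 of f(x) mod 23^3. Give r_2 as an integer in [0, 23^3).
r_2 = 876 (mod 12167)

Hensel's recurrence: r_{i+1} = r_i − f(r_i)·(f′(r_i))^{-1} mod 23^{i+2}, with f′(x) = 2x. Iterate:
  r_0 = 2 (mod 23)
  r_1 = 347 (mod 529)
  r_2 = 876 (mod 12167)
Final: r_2 = 876, and one checks f(r_2) ≡ 0 mod 23^3.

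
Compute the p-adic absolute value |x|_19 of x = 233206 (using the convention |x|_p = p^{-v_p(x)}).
|233206|_19 = 1/6859

Step 1 — compute v_19(x) by factoring powers of 19 out of the numerator and denominator: v_19(233206) = 3. Step 2 — apply |x|_p = p^{-v_p(x)} = 19^{-3} = 1/6859.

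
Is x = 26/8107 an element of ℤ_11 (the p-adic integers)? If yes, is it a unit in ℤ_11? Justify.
x ∉ ℤ_11 (v_11(x) = -2 < 0)

ℤ_11 = {x ∈ ℚ_11 : v_11(x) ≥ 0} and ℤ_11^× = {x ∈ ℤ_11 : v_11(x) = 0}. Here v_11(26/8107) = v_11(num) − v_11(den) = -2; compare against these criteria.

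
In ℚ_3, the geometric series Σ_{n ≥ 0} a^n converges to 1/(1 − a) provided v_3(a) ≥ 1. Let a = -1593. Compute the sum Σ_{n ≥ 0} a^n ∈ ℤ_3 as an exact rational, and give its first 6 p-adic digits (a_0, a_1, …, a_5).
Σ a^n = 1/(1 − a) = 1/1594;  first 6 digits = (1, 0, 0, 1, 1, 2)

v_3(a) = 3 ≥ 1, so the series converges in ℤ_3 to 1/(1 − a) = 1/(1 − (-1593)) = 1/1594. Expand this rational in ℤ_3: compute digits iteratively via d_i = x_i mod 3, x_{i+1} = (x_i − d_i)/3. The first 6 digits are (1, 0, 0, 1, 1, 2).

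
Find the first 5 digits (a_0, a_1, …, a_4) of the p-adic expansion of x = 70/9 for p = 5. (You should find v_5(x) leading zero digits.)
(a_0, …, a_4) = (0, 1, 4, 2, 0)

v_5(70/9) = 1, so a_0 = ... = a_0 = 0. Factor out: x = 5^1 · u with u = 14/9 a unit in ℤ_5. Expand u iteratively via a_{v+i} = u_i mod 5, u_{i+1} = (u_i − a_{v+i})/5:
  u_0 = 14/9;  a_1 = 1;  u_1 = (u_0 − 1)/5 = 1/9
  u_1 = 1/9;  a_2 = 4;  u_2 = (u_1 − 4)/5 = -7/9
  u_2 = -7/9;  a_3 = 2;  u_3 = (u_2 − 2)/5 = -5/9
  u_3 = -5/9;  a_4 = 0;  u_4 = (u_3 − 0)/5 = -1/9
Digits: (0, 1, 4, 2, 0).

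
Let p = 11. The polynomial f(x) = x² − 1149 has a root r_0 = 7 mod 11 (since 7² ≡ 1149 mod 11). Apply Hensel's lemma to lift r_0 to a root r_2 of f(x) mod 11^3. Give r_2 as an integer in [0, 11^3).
r_2 = 898 (mod 1331)

Hensel's recurrence: r_{i+1} = r_i − f(r_i)·(f′(r_i))^{-1} mod 11^{i+2}, with f′(x) = 2x. Iterate:
  r_0 = 7 (mod 11)
  r_1 = 51 (mod 121)
  r_2 = 898 (mod 1331)
Final: r_2 = 898, and one checks f(r_2) ≡ 0 mod 11^3.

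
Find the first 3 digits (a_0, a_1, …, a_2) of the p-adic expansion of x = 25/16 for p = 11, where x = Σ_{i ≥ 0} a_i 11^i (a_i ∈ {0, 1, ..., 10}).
(a_0, …, a_2) = (5, 10, 8)

v_11(25/16) = 0 (numerator and denominator both coprime to 11), so x ∈ ℤ_11^×. Compute digits iteratively via a_i = x_i mod 11, x_{i+1} = (x_i − a_i)/11, with x_0 = x:
  x_0 = 25/16;  a_0 = 5;  x_1 = (x_0 − 5)/11 = -5/16
  x_1 = -5/16;  a_1 = 10;  x_2 = (x_1 − 10)/11 = -15/16
  x_2 = -15/16;  a_2 = 8;  x_3 = (x_2 − 8)/11 = -13/16
Digits: (5, 10, 8).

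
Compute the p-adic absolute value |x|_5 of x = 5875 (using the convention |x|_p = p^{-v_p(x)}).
|5875|_5 = 1/125

Step 1 — compute v_5(x) by factoring powers of 5 out of the numerator and denominator: v_5(5875) = 3. Step 2 — apply |x|_p = p^{-v_p(x)} = 5^{-3} = 1/125.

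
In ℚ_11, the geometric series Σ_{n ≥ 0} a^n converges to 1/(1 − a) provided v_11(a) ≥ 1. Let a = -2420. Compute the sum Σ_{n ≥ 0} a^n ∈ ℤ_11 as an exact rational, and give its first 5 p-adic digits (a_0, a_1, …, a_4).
Σ a^n = 1/(1 − a) = 1/2421;  first 5 digits = (1, 0, 2, 9, 3)

v_11(a) = 2 ≥ 1, so the series converges in ℤ_11 to 1/(1 − a) = 1/(1 − (-2420)) = 1/2421. Expand this rational in ℤ_11: compute digits iteratively via d_i = x_i mod 11, x_{i+1} = (x_i − d_i)/11. The first 5 digits are (1, 0, 2, 9, 3).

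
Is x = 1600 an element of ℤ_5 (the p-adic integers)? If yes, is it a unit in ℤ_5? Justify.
x ∈ ℤ_5 but not a unit; v_5(x) = 2 > 0

ℤ_5 = {x ∈ ℚ_5 : v_5(x) ≥ 0} and ℤ_5^× = {x ∈ ℤ_5 : v_5(x) = 0}. Here v_5(1600) = v_5(num) − v_5(den) = 2; compare against these criteria.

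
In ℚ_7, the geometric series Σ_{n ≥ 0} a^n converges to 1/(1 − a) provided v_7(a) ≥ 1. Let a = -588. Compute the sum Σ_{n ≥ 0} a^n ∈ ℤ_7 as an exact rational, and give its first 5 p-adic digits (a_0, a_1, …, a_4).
Σ a^n = 1/(1 − a) = 1/589;  first 5 digits = (1, 0, 2, 5, 3)

v_7(a) = 2 ≥ 1, so the series converges in ℤ_7 to 1/(1 − a) = 1/(1 − (-588)) = 1/589. Expand this rational in ℤ_7: compute digits iteratively via d_i = x_i mod 7, x_{i+1} = (x_i − d_i)/7. The first 5 digits are (1, 0, 2, 5, 3).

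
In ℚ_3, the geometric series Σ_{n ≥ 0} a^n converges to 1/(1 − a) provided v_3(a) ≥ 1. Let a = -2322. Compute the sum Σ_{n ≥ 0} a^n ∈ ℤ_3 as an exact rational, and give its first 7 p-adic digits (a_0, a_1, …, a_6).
Σ a^n = 1/(1 − a) = 1/2323;  first 7 digits = (1, 0, 0, 1, 1, 2, 0)

v_3(a) = 3 ≥ 1, so the series converges in ℤ_3 to 1/(1 − a) = 1/(1 − (-2322)) = 1/2323. Expand this rational in ℤ_3: compute digits iteratively via d_i = x_i mod 3, x_{i+1} = (x_i − d_i)/3. The first 7 digits are (1, 0, 0, 1, 1, 2, 0).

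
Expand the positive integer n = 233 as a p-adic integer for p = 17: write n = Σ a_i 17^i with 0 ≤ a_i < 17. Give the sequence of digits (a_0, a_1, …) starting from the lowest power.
(a_0, a_1, …) = (12, 13)

Repeated division by 17 gives the digits low-to-high: 233 = 12 + 13·17^1. Digit sequence: (12, 13).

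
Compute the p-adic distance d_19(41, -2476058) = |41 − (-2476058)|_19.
d_19(41, -2476058) = 1/2476099

Step 1 — x − y = 41 − (-2476058) = 2476099. Step 2 — v_19(2476099) = 5 (factor: 2476099 = (19^5 · 1); the sign does not affect v_p). Step 3 — |x − y|_19 = 19^{-5} = 1/2476099.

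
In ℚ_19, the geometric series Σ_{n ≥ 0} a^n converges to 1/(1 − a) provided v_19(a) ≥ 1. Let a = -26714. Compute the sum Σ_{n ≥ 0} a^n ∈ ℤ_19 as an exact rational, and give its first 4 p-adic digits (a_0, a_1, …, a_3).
Σ a^n = 1/(1 − a) = 1/26715;  first 4 digits = (1, 0, 2, 15)

v_19(a) = 2 ≥ 1, so the series converges in ℤ_19 to 1/(1 − a) = 1/(1 − (-26714)) = 1/26715. Expand this rational in ℤ_19: compute digits iteratively via d_i = x_i mod 19, x_{i+1} = (x_i − d_i)/19. The first 4 digits are (1, 0, 2, 15).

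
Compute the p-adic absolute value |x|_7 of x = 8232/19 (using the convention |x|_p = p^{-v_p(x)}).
|8232/19|_7 = 1/343

Step 1 — compute v_7(x) by factoring powers of 7 out of the numerator and denominator: v_7(8232/19) = 3. Step 2 — apply |x|_p = p^{-v_p(x)} = 7^{-3} = 1/343.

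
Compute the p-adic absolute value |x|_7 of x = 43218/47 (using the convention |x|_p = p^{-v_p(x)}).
|43218/47|_7 = 1/2401

Step 1 — compute v_7(x) by factoring powers of 7 out of the numerator and denominator: v_7(43218/47) = 4. Step 2 — apply |x|_p = p^{-v_p(x)} = 7^{-4} = 1/2401.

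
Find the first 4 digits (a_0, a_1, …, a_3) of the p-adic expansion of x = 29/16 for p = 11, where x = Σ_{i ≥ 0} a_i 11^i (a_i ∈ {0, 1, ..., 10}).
(a_0, …, a_3) = (8, 7, 0, 2)

v_11(29/16) = 0 (numerator and denominator both coprime to 11), so x ∈ ℤ_11^×. Compute digits iteratively via a_i = x_i mod 11, x_{i+1} = (x_i − a_i)/11, with x_0 = x:
  x_0 = 29/16;  a_0 = 8;  x_1 = (x_0 − 8)/11 = -9/16
  x_1 = -9/16;  a_1 = 7;  x_2 = (x_1 − 7)/11 = -11/16
  x_2 = -11/16;  a_2 = 0;  x_3 = (x_2 − 0)/11 = -1/16
  x_3 = -1/16;  a_3 = 2;  x_4 = (x_3 − 2)/11 = -3/16
Digits: (8, 7, 0, 2).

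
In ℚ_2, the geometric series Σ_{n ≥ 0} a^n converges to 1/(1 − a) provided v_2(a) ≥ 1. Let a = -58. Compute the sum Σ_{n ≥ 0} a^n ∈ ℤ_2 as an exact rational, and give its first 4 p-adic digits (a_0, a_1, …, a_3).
Σ a^n = 1/(1 − a) = 1/59;  first 4 digits = (1, 1, 0, 0)

v_2(a) = 1 ≥ 1, so the series converges in ℤ_2 to 1/(1 − a) = 1/(1 − (-58)) = 1/59. Expand this rational in ℤ_2: compute digits iteratively via d_i = x_i mod 2, x_{i+1} = (x_i − d_i)/2. The first 4 digits are (1, 1, 0, 0).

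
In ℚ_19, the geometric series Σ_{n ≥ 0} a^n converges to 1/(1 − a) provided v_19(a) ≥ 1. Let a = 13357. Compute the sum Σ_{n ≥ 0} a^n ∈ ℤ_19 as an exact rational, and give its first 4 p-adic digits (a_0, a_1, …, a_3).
Σ a^n = 1/(1 − a) = -1/13356;  first 4 digits = (1, 0, 18, 1)

v_19(a) = 2 ≥ 1, so the series converges in ℤ_19 to 1/(1 − a) = 1/(1 − 13357) = -1/13356. Expand this rational in ℤ_19: compute digits iteratively via d_i = x_i mod 19, x_{i+1} = (x_i − d_i)/19. The first 4 digits are (1, 0, 18, 1).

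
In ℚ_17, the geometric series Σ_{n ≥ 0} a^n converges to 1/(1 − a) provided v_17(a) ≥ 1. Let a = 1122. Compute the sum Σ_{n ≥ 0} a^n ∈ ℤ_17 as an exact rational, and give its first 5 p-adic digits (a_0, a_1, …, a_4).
Σ a^n = 1/(1 − a) = -1/1121;  first 5 digits = (1, 15, 7, 10, 10)

v_17(a) = 1 ≥ 1, so the series converges in ℤ_17 to 1/(1 − a) = 1/(1 − 1122) = -1/1121. Expand this rational in ℤ_17: compute digits iteratively via d_i = x_i mod 17, x_{i+1} = (x_i − d_i)/17. The first 5 digits are (1, 15, 7, 10, 10).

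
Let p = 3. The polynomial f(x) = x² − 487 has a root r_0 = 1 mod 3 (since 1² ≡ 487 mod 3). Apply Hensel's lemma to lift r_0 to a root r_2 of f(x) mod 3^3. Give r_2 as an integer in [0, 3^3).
r_2 = 1 (mod 27)

Hensel's recurrence: r_{i+1} = r_i − f(r_i)·(f′(r_i))^{-1} mod 3^{i+2}, with f′(x) = 2x. Iterate:
  r_0 = 1 (mod 3)
  r_1 = 1 (mod 9)
  r_2 = 1 (mod 27)
Final: r_2 = 1, and one checks f(r_2) ≡ 0 mod 3^3.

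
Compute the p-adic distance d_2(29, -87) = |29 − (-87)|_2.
d_2(29, -87) = 1/4

Step 1 — x − y = 29 − (-87) = 116. Step 2 — v_2(116) = 2 (factor: 116 = (2^2 · 29); the sign does not affect v_p). Step 3 — |x − y|_2 = 2^{-2} = 1/4.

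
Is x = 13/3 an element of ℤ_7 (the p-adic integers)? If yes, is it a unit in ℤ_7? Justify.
x ∈ ℤ_7^× (unit); v_7(x) = 0

ℤ_7 = {x ∈ ℚ_7 : v_7(x) ≥ 0} and ℤ_7^× = {x ∈ ℤ_7 : v_7(x) = 0}. Here v_7(13/3) = v_7(num) − v_7(den) = 0; compare against these criteria.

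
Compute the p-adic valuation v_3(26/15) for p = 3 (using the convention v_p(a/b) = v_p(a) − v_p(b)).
v_3(26/15) = -1

Factor powers of 3 from the numerator and denominator of the reduced fraction: 26 = 3^0 · 26 and 15 = 3^1 · 5. Apply v_p(a/b) = v_p(a) − v_p(b): v_3(26/15) = 0 − 1 = -1.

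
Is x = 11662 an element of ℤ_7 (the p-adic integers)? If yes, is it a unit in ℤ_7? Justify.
x ∈ ℤ_7 but not a unit; v_7(x) = 3 > 0

ℤ_7 = {x ∈ ℚ_7 : v_7(x) ≥ 0} and ℤ_7^× = {x ∈ ℤ_7 : v_7(x) = 0}. Here v_7(11662) = v_7(num) − v_7(den) = 3; compare against these criteria.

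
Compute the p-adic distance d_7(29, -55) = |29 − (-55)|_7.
d_7(29, -55) = 1/7

Step 1 — x − y = 29 − (-55) = 84. Step 2 — v_7(84) = 1 (factor: 84 = (7^1 · 12); the sign does not affect v_p). Step 3 — |x − y|_7 = 7^{-1} = 1/7.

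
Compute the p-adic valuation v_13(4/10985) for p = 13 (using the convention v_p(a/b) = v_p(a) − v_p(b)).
v_13(4/10985) = -3

Factor powers of 13 from the numerator and denominator of the reduced fraction: 4 = 13^0 · 4 and 10985 = 13^3 · 5. Apply v_p(a/b) = v_p(a) − v_p(b): v_13(4/10985) = 0 − 3 = -3.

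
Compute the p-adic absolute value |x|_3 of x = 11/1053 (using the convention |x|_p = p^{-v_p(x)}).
|11/1053|_3 = 81

Step 1 — compute v_3(x) by factoring powers of 3 out of the numerator and denominator: v_3(11/1053) = -4. Step 2 — apply |x|_p = p^{-v_p(x)} = 3^{4} = 81.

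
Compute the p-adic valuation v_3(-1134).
v_3(-1134) = 4

v_3(n) is the largest exponent k such that 3^k divides n. Factor out: -1134 = -3^4 · 14. (Sign doesn't affect v_p.) So v_3(-1134) = 4.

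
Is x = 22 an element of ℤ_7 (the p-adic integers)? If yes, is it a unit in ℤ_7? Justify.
x ∈ ℤ_7^× (unit); v_7(x) = 0

ℤ_7 = {x ∈ ℚ_7 : v_7(x) ≥ 0} and ℤ_7^× = {x ∈ ℤ_7 : v_7(x) = 0}. Here v_7(22) = v_7(num) − v_7(den) = 0; compare against these criteria.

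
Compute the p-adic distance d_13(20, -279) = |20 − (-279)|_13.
d_13(20, -279) = 1/13

Step 1 — x − y = 20 − (-279) = 299. Step 2 — v_13(299) = 1 (factor: 299 = (13^1 · 23); the sign does not affect v_p). Step 3 — |x − y|_13 = 13^{-1} = 1/13.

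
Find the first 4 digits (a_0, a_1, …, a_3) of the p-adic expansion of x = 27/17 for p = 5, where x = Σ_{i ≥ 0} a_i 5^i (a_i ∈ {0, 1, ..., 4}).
(a_0, …, a_3) = (1, 1, 1, 3)

v_5(27/17) = 0 (numerator and denominator both coprime to 5), so x ∈ ℤ_5^×. Compute digits iteratively via a_i = x_i mod 5, x_{i+1} = (x_i − a_i)/5, with x_0 = x:
  x_0 = 27/17;  a_0 = 1;  x_1 = (x_0 − 1)/5 = 2/17
  x_1 = 2/17;  a_1 = 1;  x_2 = (x_1 − 1)/5 = -3/17
  x_2 = -3/17;  a_2 = 1;  x_3 = (x_2 − 1)/5 = -4/17
  x_3 = -4/17;  a_3 = 3;  x_4 = (x_3 − 3)/5 = -11/17
Digits: (1, 1, 1, 3).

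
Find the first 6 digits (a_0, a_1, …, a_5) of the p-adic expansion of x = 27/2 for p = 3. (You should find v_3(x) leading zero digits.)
(a_0, …, a_5) = (0, 0, 0, 2, 1, 1)

v_3(27/2) = 3, so a_0 = ... = a_2 = 0. Factor out: x = 3^3 · u with u = 1/2 a unit in ℤ_3. Expand u iteratively via a_{v+i} = u_i mod 3, u_{i+1} = (u_i − a_{v+i})/3:
  u_0 = 1/2;  a_3 = 2;  u_1 = (u_0 − 2)/3 = -1/2
  u_1 = -1/2;  a_4 = 1;  u_2 = (u_1 − 1)/3 = -1/2
  u_2 = -1/2;  a_5 = 1;  u_3 = (u_2 − 1)/3 = -1/2
Digits: (0, 0, 0, 2, 1, 1).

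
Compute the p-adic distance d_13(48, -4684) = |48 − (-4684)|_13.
d_13(48, -4684) = 1/169

Step 1 — x − y = 48 − (-4684) = 4732. Step 2 — v_13(4732) = 2 (factor: 4732 = (13^2 · 28); the sign does not affect v_p). Step 3 — |x − y|_13 = 13^{-2} = 1/169.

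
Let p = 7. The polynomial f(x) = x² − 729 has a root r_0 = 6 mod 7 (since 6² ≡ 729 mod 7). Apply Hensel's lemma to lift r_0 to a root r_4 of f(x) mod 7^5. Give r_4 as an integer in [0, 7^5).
r_4 = 27 (mod 16807)

Hensel's recurrence: r_{i+1} = r_i − f(r_i)·(f′(r_i))^{-1} mod 7^{i+2}, with f′(x) = 2x. Iterate:
  r_0 = 6 (mod 7)
  r_1 = 27 (mod 49)
  r_2 = 27 (mod 343)
  r_3 = 27 (mod 2401)
  r_4 = 27 (mod 16807)
Final: r_4 = 27, and one checks f(r_4) ≡ 0 mod 7^5.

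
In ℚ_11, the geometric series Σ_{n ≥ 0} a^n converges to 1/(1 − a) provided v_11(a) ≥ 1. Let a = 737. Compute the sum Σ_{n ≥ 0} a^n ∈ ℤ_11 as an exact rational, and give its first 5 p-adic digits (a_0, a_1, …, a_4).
Σ a^n = 1/(1 − a) = -1/736;  first 5 digits = (1, 1, 7, 2, 1)

v_11(a) = 1 ≥ 1, so the series converges in ℤ_11 to 1/(1 − a) = 1/(1 − 737) = -1/736. Expand this rational in ℤ_11: compute digits iteratively via d_i = x_i mod 11, x_{i+1} = (x_i − d_i)/11. The first 5 digits are (1, 1, 7, 2, 1).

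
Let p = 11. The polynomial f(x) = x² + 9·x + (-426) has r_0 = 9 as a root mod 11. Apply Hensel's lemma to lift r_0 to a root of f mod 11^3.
r_2 = 933 (mod 1331)

Hensel: r_{i+1} = r_i − f(r_i)·(f′(r_i))^{-1} mod 11^{i+2}, f′(x) = 2x + 9. Iterate:
  r_0 = 9 (mod 11)
  r_1 = 86 (mod 121)
  r_2 = 933 (mod 1331)
Final: r = 933 satisfies f(r) ≡ 0 mod 11^3.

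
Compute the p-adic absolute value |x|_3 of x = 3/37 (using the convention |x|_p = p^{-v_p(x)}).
|3/37|_3 = 1/3

Step 1 — compute v_3(x) by factoring powers of 3 out of the numerator and denominator: v_3(3/37) = 1. Step 2 — apply |x|_p = p^{-v_p(x)} = 3^{-1} = 1/3.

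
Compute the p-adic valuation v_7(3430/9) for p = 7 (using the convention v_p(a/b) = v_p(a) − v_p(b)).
v_7(3430/9) = 3

Factor powers of 7 from the numerator and denominator of the reduced fraction: 3430 = 7^3 · 10 and 9 = 7^0 · 9. Apply v_p(a/b) = v_p(a) − v_p(b): v_7(3430/9) = 3 − 0 = 3.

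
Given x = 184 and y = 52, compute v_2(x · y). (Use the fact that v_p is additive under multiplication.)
v_2(9568) = 5

v_p(x) = 3 (factor: 184 = 2^3 · 23); v_p(y) = 2 (factor: 52 = 2^2 · 13). Additivity: v_p(xy) = v_p(x) + v_p(y) = 3 + 2 = 5. (Direct check: xy = 9568 = 2^5 · (299).)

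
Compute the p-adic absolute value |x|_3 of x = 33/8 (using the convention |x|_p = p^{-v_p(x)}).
|33/8|_3 = 1/3

Step 1 — compute v_3(x) by factoring powers of 3 out of the numerator and denominator: v_3(33/8) = 1. Step 2 — apply |x|_p = p^{-v_p(x)} = 3^{-1} = 1/3.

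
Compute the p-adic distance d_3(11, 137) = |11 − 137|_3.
d_3(11, 137) = 1/9

Step 1 — x − y = 11 − 137 = -126. Step 2 — v_3(-126) = 2 (factor: -126 = −(3^2 · 14); the sign does not affect v_p). Step 3 — |x − y|_3 = 3^{-2} = 1/9.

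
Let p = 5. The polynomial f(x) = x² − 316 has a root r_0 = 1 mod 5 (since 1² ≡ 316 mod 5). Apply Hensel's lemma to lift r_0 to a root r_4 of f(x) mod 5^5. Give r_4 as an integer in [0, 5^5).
r_4 = 2771 (mod 3125)

Hensel's recurrence: r_{i+1} = r_i − f(r_i)·(f′(r_i))^{-1} mod 5^{i+2}, with f′(x) = 2x. Iterate:
  r_0 = 1 (mod 5)
  r_1 = 21 (mod 25)
  r_2 = 21 (mod 125)
  r_3 = 271 (mod 625)
  r_4 = 2771 (mod 3125)
Final: r_4 = 2771, and one checks f(r_4) ≡ 0 mod 5^5.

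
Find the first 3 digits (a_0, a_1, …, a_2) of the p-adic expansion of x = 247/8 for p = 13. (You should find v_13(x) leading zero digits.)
(a_0, …, a_2) = (0, 4, 8)

v_13(247/8) = 1, so a_0 = ... = a_0 = 0. Factor out: x = 13^1 · u with u = 19/8 a unit in ℤ_13. Expand u iteratively via a_{v+i} = u_i mod 13, u_{i+1} = (u_i − a_{v+i})/13:
  u_0 = 19/8;  a_1 = 4;  u_1 = (u_0 − 4)/13 = -1/8
  u_1 = -1/8;  a_2 = 8;  u_2 = (u_1 − 8)/13 = -5/8
Digits: (0, 4, 8).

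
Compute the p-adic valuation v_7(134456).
v_7(134456) = 5

v_7(n) is the largest exponent k such that 7^k divides n. Factor out: 134456 = 7^5 · 8. (Sign doesn't affect v_p.) So v_7(134456) = 5.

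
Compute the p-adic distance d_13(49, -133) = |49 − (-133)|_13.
d_13(49, -133) = 1/13

Step 1 — x − y = 49 − (-133) = 182. Step 2 — v_13(182) = 1 (factor: 182 = (13^1 · 14); the sign does not affect v_p). Step 3 — |x − y|_13 = 13^{-1} = 1/13.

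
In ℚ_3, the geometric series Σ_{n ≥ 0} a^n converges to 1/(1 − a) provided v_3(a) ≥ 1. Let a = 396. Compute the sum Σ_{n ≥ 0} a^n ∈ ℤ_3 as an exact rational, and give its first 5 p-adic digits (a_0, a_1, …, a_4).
Σ a^n = 1/(1 − a) = -1/395;  first 5 digits = (1, 0, 2, 2, 2)

v_3(a) = 2 ≥ 1, so the series converges in ℤ_3 to 1/(1 − a) = 1/(1 − 396) = -1/395. Expand this rational in ℤ_3: compute digits iteratively via d_i = x_i mod 3, x_{i+1} = (x_i − d_i)/3. The first 5 digits are (1, 0, 2, 2, 2).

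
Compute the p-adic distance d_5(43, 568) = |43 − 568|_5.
d_5(43, 568) = 1/25

Step 1 — x − y = 43 − 568 = -525. Step 2 — v_5(-525) = 2 (factor: -525 = −(5^2 · 21); the sign does not affect v_p). Step 3 — |x − y|_5 = 5^{-2} = 1/25.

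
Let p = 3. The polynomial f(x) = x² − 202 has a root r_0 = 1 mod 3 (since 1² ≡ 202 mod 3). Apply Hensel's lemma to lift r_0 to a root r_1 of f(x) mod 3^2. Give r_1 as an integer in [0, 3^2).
r_1 = 7 (mod 9)

Hensel's recurrence: r_{i+1} = r_i − f(r_i)·(f′(r_i))^{-1} mod 3^{i+2}, with f′(x) = 2x. Iterate:
  r_0 = 1 (mod 3)
  r_1 = 7 (mod 9)
Final: r_1 = 7, and one checks f(r_1) ≡ 0 mod 3^2.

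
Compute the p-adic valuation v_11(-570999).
v_11(-570999) = 4

v_11(n) is the largest exponent k such that 11^k divides n. Factor out: -570999 = -11^4 · 39. (Sign doesn't affect v_p.) So v_11(-570999) = 4.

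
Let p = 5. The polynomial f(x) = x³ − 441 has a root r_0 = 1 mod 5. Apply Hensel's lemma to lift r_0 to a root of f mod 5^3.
r_2 = 81 (mod 125)

Hensel: r_{i+1} = r_i − f(r_i)/f′(r_i) mod 5^{i+2}, where f′(x) = 3x². Iterate:
  r_0 = 1 (mod 5)
  r_1 = 6 (mod 25)
  r_2 = 81 (mod 125)
Final: r = 81 with f(r) ≡ 0 mod 5^3.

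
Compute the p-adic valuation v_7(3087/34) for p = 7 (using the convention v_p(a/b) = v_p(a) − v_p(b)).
v_7(3087/34) = 3

Factor powers of 7 from the numerator and denominator of the reduced fraction: 3087 = 7^3 · 9 and 34 = 7^0 · 34. Apply v_p(a/b) = v_p(a) − v_p(b): v_7(3087/34) = 3 − 0 = 3.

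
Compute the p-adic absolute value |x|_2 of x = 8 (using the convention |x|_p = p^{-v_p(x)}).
|8|_2 = 1/8

Step 1 — compute v_2(x) by factoring powers of 2 out of the numerator and denominator: v_2(8) = 3. Step 2 — apply |x|_p = p^{-v_p(x)} = 2^{-3} = 1/8.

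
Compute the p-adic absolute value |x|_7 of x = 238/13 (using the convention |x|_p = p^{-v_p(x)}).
|238/13|_7 = 1/7

Step 1 — compute v_7(x) by factoring powers of 7 out of the numerator and denominator: v_7(238/13) = 1. Step 2 — apply |x|_p = p^{-v_p(x)} = 7^{-1} = 1/7.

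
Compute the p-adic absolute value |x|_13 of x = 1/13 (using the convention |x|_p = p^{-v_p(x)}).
|1/13|_13 = 13

Step 1 — compute v_13(x) by factoring powers of 13 out of the numerator and denominator: v_13(1/13) = -1. Step 2 — apply |x|_p = p^{-v_p(x)} = 13^{1} = 13.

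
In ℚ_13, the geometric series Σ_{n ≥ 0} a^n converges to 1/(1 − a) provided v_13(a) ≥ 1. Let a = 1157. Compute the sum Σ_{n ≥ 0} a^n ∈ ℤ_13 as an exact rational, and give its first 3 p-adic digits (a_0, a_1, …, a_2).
Σ a^n = 1/(1 − a) = -1/1156;  first 3 digits = (1, 11, 10)

v_13(a) = 1 ≥ 1, so the series converges in ℤ_13 to 1/(1 − a) = 1/(1 − 1157) = -1/1156. Expand this rational in ℤ_13: compute digits iteratively via d_i = x_i mod 13, x_{i+1} = (x_i − d_i)/13. The first 3 digits are (1, 11, 10).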